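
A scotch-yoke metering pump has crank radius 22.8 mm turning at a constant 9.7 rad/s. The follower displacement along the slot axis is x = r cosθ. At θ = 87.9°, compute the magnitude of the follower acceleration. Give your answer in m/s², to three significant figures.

0.0786

ω = 9.7 rad/s
x = r cosθ ⇒ ẍ = −rω² cosθ (ω constant).
|a| = rω²|cosθ| = 0.0228·(9.7)²·|cos 87.9°| = 0.07861 m/s².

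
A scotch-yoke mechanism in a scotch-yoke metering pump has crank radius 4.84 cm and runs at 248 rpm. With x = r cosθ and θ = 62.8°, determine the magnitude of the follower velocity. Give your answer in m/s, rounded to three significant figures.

ω = 25.97 rad/s (from 248 rpm).
x = r cosθ ⇒ ẋ = −rω sinθ.
|v| = rω|sinθ| = 0.0484·25.97·|sin 62.8°| = 1.118 m/s.

1.12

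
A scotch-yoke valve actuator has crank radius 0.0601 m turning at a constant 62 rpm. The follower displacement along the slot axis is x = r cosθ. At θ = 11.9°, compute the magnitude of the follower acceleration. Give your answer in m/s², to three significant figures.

ω = 6.493 rad/s (from 62 rpm).
x = r cosθ ⇒ ẍ = −rω² cosθ (ω constant).
|a| = rω²|cosθ| = 0.0601·(6.493)²·|cos 11.9°| = 2.479 m/s².

2.48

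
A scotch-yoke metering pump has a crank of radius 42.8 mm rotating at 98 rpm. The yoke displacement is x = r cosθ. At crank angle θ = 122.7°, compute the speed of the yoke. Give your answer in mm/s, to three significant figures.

370

ω = 10.26 rad/s (from 98 rpm).
x = r cosθ ⇒ ẋ = −rω sinθ.
|v| = rω|sinθ| = 0.0428·10.26·|sin 122.7°| = 0.36962 m/s = 369.62 mm/s.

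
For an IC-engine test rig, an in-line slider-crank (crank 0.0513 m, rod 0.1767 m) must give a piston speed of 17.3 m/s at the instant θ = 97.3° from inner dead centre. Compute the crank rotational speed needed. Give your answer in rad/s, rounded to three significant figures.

354

For an in-line slider-crank, |v_piston| = rω|sinθ|·[1 + r cosθ/√(L² − r² sin²θ)].
With r = 0.0513 m, L = 0.1767 m, θ = 97.3°: the bracketed kinematic factor |dx/dθ| = 0.048924 m.
ω = v/|dx/dθ| = 17.3/0.048924 = 353.61 rad/s.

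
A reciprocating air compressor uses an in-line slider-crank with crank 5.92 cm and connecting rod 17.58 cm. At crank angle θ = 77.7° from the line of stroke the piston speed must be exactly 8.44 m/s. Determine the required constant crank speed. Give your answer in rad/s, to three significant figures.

For an in-line slider-crank, |v_piston| = rω|sinθ|·[1 + r cosθ/√(L² − r² sin²θ)].
With r = 0.0592 m, L = 0.1758 m, θ = 77.7°: the bracketed kinematic factor |dx/dθ| = 0.062235 m.
ω = v/|dx/dθ| = 8.44/0.062235 = 135.61 rad/s.

136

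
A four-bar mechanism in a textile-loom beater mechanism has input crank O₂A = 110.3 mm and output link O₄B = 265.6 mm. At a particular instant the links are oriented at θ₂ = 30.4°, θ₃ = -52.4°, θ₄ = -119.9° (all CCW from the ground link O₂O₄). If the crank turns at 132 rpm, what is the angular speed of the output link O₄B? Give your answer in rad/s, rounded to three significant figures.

6.16

ω₂ = 13.82 rad/s (from 132 rpm).
Differentiating the loop-closure r₂e^{iθ₂}+r₃e^{iθ₃}=r₁+r₄e^{iθ₄} gives r₂ω₂e^{iθ₂}+r₃ω₃e^{iθ₃}=r₄ω₄e^{iθ₄}.
Eliminating the other unknown: ω₄ = r₂ω₂ sin(θ₂−θ₃) / [r₄ sin(θ₄−θ₃)].
Numerator sine = +0.99211; denominator sine = -0.92388.
Result = 0.1103·13.82·(+0.99211) / (0.2656·(-0.92388)) = -6.1645 rad/s; magnitude 6.1645 rad/s.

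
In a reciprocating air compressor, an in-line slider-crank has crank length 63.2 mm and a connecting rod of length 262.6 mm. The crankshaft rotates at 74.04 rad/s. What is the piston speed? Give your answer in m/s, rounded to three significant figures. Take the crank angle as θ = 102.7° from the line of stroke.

4.32

ω = 74.04 rad/s
For an in-line slider-crank, x = r cosθ + √(L² − r² sin²θ), so v = −rω sinθ·[1 + r cosθ/√(L² − r² sin²θ)].
With r = 0.0632 m, L = 0.2626 m, θ = 102.7°: √(L² − r² sin²θ) = 0.25526 m.
v = −0.0632·74.04·0.97553·[1 + 0.0632·-0.21985/0.25526] = -4.3164 m/s.
|v| = 4.3164 m/s.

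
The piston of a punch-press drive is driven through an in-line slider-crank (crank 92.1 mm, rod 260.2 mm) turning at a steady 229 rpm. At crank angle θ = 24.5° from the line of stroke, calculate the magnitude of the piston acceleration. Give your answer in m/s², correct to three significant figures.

ω = 2π·229/60 = 23.98 rad/s
x(θ) = r cosθ + √(L² − r² sin²θ); with ω constant, a = ω²·d²x/dθ².
d²x/dθ² = −r cosθ − r²(cos2θ)/√u − r⁴ sin²2θ/(4u^{3/2}),  u = L² − r² sin²θ = 0.0662453 m².
Substituting r = 0.0921 m, L = 0.2602 m, θ = 24.5°: d²x/dθ² = -0.10603 m.
a = ω²·d²x/dθ² = (23.98)²·(-0.10603) = -60.976 m/s²;  |a| = 60.976 m/s².

61.0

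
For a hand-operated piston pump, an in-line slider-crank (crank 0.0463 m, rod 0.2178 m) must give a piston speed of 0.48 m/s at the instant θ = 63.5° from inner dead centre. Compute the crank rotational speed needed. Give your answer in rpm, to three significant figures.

101

For an in-line slider-crank, |v_piston| = rω|sinθ|·[1 + r cosθ/√(L² − r² sin²θ)].
With r = 0.0463 m, L = 0.2178 m, θ = 63.5°: the bracketed kinematic factor |dx/dθ| = 0.045439 m.
ω = v/|dx/dθ| = 0.48/0.045439 = 10.564 rad/s.
N = 60ω/(2π) = 100.88 rpm.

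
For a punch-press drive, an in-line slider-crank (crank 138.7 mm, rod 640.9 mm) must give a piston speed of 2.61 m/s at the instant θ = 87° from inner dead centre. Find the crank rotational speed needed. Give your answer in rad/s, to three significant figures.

18.6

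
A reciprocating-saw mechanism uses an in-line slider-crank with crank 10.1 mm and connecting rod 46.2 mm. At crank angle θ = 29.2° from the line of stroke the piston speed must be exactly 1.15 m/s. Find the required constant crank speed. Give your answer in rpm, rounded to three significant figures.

For an in-line slider-crank, |v_piston| = rω|sinθ|·[1 + r cosθ/√(L² − r² sin²θ)].
With r = 0.0101 m, L = 0.0462 m, θ = 29.2°: the bracketed kinematic factor |dx/dθ| = 0.0058731 m.
ω = v/|dx/dθ| = 1.15/0.0058731 = 195.81 rad/s.
N = 60ω/(2π) = 1869.8 rpm.

1870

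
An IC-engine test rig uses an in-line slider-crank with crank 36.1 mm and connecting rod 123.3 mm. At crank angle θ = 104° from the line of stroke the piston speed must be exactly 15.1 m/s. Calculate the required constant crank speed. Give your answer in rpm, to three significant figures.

For an in-line slider-crank, |v_piston| = rω|sinθ|·[1 + r cosθ/√(L² − r² sin²θ)].
With r = 0.0361 m, L = 0.1233 m, θ = 104°: the bracketed kinematic factor |dx/dθ| = 0.03244 m.
ω = v/|dx/dθ| = 15.1/0.03244 = 465.47 rad/s.
N = 60ω/(2π) = 4445 rpm.

4440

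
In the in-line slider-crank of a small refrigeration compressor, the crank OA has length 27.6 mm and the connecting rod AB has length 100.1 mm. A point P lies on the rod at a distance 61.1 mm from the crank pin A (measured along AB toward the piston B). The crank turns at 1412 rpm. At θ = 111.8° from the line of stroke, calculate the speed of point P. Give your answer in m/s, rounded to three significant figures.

3.59

ω = 147.9 rad/s.  Crank-pin speed |V_A| = rω = 4.0811 m/s, perpendicular to OA.
Rod angle: sinφ = −(r/L) sinθ ⇒ φ = -14.833°; ω_rod = −rω cosθ/√(L²−r²sin²θ) = +15.663 rad/s.
V_P = V_A + ω_rod × AP, with AP = 0.0611 m along the rod.
Components: V_Px = −rω sinθ − a·ω_rod·sinφ = -3.5442 m/s;  V_Py = rω cosθ + a·ω_rod·cosφ = -0.59048 m/s.
|V_P| = √(V_Px² + V_Py²) = 3.5931 m/s.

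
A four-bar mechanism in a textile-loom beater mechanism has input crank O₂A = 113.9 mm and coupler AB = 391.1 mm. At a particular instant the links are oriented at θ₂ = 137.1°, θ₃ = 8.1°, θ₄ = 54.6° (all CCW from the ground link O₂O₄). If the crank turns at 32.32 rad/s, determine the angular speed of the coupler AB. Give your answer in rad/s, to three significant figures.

12.9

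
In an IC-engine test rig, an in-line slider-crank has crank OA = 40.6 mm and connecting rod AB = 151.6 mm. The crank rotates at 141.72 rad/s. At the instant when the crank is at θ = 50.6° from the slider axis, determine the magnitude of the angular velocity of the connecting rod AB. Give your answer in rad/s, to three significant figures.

24.6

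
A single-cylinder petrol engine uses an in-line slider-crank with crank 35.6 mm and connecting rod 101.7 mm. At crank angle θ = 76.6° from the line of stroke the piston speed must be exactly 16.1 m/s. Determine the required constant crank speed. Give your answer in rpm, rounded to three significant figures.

4090

For an in-line slider-crank, |v_piston| = rω|sinθ|·[1 + r cosθ/√(L² − r² sin²θ)].
With r = 0.0356 m, L = 0.1017 m, θ = 76.6°: the bracketed kinematic factor |dx/dθ| = 0.037619 m.
ω = v/|dx/dθ| = 16.1/0.037619 = 427.98 rad/s.
N = 60ω/(2π) = 4086.9 rpm.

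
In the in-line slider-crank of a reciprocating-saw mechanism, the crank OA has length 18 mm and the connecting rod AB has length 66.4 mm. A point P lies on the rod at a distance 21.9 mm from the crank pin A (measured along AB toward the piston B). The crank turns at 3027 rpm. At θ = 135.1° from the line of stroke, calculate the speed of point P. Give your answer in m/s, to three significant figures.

ω = 317 rad/s.  Crank-pin speed |V_A| = rω = 5.7058 m/s, perpendicular to OA.
Rod angle: sinφ = −(r/L) sinθ ⇒ φ = -11.032°; ω_rod = −rω cosθ/√(L²−r²sin²θ) = +62.014 rad/s.
V_P = V_A + ω_rod × AP, with AP = 0.0219 m along the rod.
Components: V_Px = −rω sinθ − a·ω_rod·sinφ = -3.7677 m/s;  V_Py = rω cosθ + a·ω_rod·cosφ = -2.7086 m/s.
|V_P| = √(V_Px² + V_Py²) = 4.6402 m/s.

4.64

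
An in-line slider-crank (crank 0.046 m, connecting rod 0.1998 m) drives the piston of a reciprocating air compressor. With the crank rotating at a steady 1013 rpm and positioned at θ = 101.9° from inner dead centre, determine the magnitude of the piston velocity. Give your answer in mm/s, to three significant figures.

ω = 2π·1013/60 = 106.1 rad/s
For an in-line slider-crank, x = r cosθ + √(L² − r² sin²θ), so v = −rω sinθ·[1 + r cosθ/√(L² − r² sin²θ)].
With r = 0.046 m, L = 0.1998 m, θ = 101.9°: √(L² − r² sin²θ) = 0.19466 m.
v = −0.046·106.1·0.97851·[1 + 0.046·-0.20620/0.19466] = -4.5422 m/s.
|v| = 4.5422 m/s = 4542.2 mm/s.

4540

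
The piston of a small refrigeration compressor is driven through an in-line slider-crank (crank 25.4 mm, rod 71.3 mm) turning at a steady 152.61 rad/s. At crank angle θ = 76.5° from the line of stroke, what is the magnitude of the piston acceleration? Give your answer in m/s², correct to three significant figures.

60.4

ω = 152.6 rad/s
x(θ) = r cosθ + √(L² − r² sin²θ); with ω constant, a = ω²·d²x/dθ².
d²x/dθ² = −r cosθ − r²(cos2θ)/√u − r⁴ sin²2θ/(4u^{3/2}),  u = L² − r² sin²θ = 0.00447369 m².
Substituting r = 0.0254 m, L = 0.0713 m, θ = 76.5°: d²x/dθ² = +0.0025932 m.
a = ω²·d²x/dθ² = (152.6)²·(+0.0025932) = +60.395 m/s²;  |a| = 60.395 m/s².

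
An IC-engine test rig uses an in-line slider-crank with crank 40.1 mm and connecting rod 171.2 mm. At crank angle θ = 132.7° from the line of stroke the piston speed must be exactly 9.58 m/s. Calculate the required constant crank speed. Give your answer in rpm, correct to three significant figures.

For an in-line slider-crank, |v_piston| = rω|sinθ|·[1 + r cosθ/√(L² − r² sin²θ)].
With r = 0.0401 m, L = 0.1712 m, θ = 132.7°: the bracketed kinematic factor |dx/dθ| = 0.024718 m.
ω = v/|dx/dθ| = 9.58/0.024718 = 387.57 rad/s.
N = 60ω/(2π) = 3701 rpm.

3700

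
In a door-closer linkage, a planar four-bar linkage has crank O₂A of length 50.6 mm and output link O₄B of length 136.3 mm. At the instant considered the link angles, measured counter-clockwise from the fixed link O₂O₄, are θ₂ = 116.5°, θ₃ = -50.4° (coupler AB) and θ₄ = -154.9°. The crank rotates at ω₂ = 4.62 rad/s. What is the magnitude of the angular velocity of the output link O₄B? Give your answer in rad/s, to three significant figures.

0.402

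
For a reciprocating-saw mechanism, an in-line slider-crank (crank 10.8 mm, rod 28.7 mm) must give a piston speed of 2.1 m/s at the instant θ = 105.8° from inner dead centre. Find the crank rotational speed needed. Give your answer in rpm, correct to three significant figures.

For an in-line slider-crank, |v_piston| = rω|sinθ|·[1 + r cosθ/√(L² − r² sin²θ)].
With r = 0.0108 m, L = 0.0287 m, θ = 105.8°: the bracketed kinematic factor |dx/dθ| = 0.0092497 m.
ω = v/|dx/dθ| = 2.1/0.0092497 = 227.04 rad/s.
N = 60ω/(2π) = 2168 rpm.

2170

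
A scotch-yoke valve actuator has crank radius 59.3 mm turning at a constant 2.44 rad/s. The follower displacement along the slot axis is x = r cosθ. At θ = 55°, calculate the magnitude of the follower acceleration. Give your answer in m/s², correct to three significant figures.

ω = 2.44 rad/s
x = r cosθ ⇒ ẍ = −rω² cosθ (ω constant).
|a| = rω²|cosθ| = 0.0593·(2.44)²·|cos 55°| = 0.2025 m/s².

0.203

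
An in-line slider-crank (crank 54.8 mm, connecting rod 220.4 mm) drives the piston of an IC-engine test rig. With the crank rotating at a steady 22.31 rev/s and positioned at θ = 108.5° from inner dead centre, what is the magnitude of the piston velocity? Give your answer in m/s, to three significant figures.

6.69

ω = 2π·22.3 = 140.2 rad/s
For an in-line slider-crank, x = r cosθ + √(L² − r² sin²θ), so v = −rω sinθ·[1 + r cosθ/√(L² − r² sin²θ)].
With r = 0.0548 m, L = 0.2204 m, θ = 108.5°: √(L² − r² sin²θ) = 0.21419 m.
v = −0.0548·140.2·0.94832·[1 + 0.0548·-0.31730/0.21419] = -6.6934 m/s.
|v| = 6.6934 m/s.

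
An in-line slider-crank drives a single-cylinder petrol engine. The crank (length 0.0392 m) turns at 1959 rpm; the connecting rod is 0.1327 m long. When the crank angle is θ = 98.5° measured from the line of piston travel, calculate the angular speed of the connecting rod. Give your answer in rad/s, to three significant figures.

ω = 205.1 rad/s (converted from 1959 rpm).
The rod makes angle φ with the slider axis where L sinφ = r sinθ; differentiating, L cosφ·φ̇ = r ω cosθ.
L cosφ = √(L² − r² sin²θ) = 0.12691 m.
|ω_rod| = r ω |cosθ| / √(L² − r² sin²θ) = 0.0392·205.1·0.14781/0.12691 = 9.366 rad/s.

9.37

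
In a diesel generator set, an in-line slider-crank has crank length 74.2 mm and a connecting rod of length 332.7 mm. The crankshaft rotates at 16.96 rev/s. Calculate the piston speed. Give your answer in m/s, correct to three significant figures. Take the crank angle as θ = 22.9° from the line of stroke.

3.71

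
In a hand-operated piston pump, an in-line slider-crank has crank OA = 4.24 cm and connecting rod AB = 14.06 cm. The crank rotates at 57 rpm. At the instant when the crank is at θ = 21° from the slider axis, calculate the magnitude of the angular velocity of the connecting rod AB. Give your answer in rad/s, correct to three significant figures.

1.69

ω = 5.969 rad/s (converted from 57 rpm).
The rod makes angle φ with the slider axis where L sinφ = r sinθ; differentiating, L cosφ·φ̇ = r ω cosθ.
L cosφ = √(L² − r² sin²θ) = 0.13978 m.
|ω_rod| = r ω |cosθ| / √(L² − r² sin²θ) = 0.0424·5.969·0.93358/0.13978 = 1.6904 rad/s.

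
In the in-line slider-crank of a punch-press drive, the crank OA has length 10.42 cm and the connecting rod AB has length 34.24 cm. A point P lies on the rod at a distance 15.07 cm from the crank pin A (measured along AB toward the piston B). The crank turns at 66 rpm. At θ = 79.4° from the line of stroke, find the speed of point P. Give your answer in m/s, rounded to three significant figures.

0.730

ω = 6.912 rad/s.  Crank-pin speed |V_A| = rω = 0.72018 m/s, perpendicular to OA.
Rod angle: sinφ = −(r/L) sinθ ⇒ φ = -17.405°; ω_rod = −rω cosθ/√(L²−r²sin²θ) = -0.40548 rad/s.
V_P = V_A + ω_rod × AP, with AP = 0.1507 m along the rod.
Components: V_Px = −rω sinθ − a·ω_rod·sinφ = -0.72617 m/s;  V_Py = rω cosθ + a·ω_rod·cosφ = +0.074171 m/s.
|V_P| = √(V_Px² + V_Py²) = 0.72995 m/s.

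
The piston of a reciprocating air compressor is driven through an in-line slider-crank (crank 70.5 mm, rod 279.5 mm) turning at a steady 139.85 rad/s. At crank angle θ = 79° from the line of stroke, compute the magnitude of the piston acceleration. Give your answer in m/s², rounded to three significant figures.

ω = 139.8 rad/s
x(θ) = r cosθ + √(L² − r² sin²θ); with ω constant, a = ω²·d²x/dθ².
d²x/dθ² = −r cosθ − r²(cos2θ)/√u − r⁴ sin²2θ/(4u^{3/2}),  u = L² − r² sin²θ = 0.073331 m².
Substituting r = 0.0705 m, L = 0.2795 m, θ = 79°: d²x/dθ² = +0.003522 m.
a = ω²·d²x/dθ² = (139.8)²·(+0.003522) = +68.883 m/s²;  |a| = 68.883 m/s².

68.9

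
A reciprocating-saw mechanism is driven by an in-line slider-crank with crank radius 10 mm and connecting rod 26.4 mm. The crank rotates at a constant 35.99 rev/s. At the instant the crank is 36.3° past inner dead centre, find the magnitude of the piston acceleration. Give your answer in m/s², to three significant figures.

478

ω = 2π·36 = 226.1 rad/s
x(θ) = r cosθ + √(L² − r² sin²θ); with ω constant, a = ω²·d²x/dθ².
d²x/dθ² = −r cosθ − r²(cos2θ)/√u − r⁴ sin²2θ/(4u^{3/2}),  u = L² − r² sin²θ = 0.000661912 m².
Substituting r = 0.01 m, L = 0.0264 m, θ = 36.3°: d²x/dθ² = -0.0093553 m.
a = ω²·d²x/dθ² = (226.1)²·(-0.0093553) = -478.39 m/s²;  |a| = 478.39 m/s².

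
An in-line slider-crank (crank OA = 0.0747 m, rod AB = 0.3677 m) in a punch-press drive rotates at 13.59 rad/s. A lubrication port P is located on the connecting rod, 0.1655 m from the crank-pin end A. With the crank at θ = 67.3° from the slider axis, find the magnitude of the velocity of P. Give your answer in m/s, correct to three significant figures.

ω = 13.59 rad/s.  Crank-pin speed |V_A| = rω = 1.0152 m/s, perpendicular to OA.
Rod angle: sinφ = −(r/L) sinθ ⇒ φ = -10.802°; ω_rod = −rω cosθ/√(L²−r²sin²θ) = -1.0847 rad/s.
V_P = V_A + ω_rod × AP, with AP = 0.1655 m along the rod.
Components: V_Px = −rω sinθ − a·ω_rod·sinφ = -0.97018 m/s;  V_Py = rω cosθ + a·ω_rod·cosφ = +0.21543 m/s.
|V_P| = √(V_Px² + V_Py²) = 0.99381 m/s.

0.994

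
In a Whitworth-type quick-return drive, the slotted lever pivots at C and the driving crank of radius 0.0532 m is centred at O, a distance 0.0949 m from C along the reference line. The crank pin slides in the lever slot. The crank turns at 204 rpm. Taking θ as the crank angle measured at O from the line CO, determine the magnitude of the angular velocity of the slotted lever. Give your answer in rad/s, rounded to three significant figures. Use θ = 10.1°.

ω = 21.36 rad/s (from 204 rpm).
Crank pin A relative to C: A = (d + r cosθ, r sinθ); lever angle φ = atan2(r sinθ, d + r cosθ).
Differentiating tanφ: φ̇ = rω(d cosθ + r)/(d² + r² + 2dr cosθ).
d² + r² + 2dr cosθ = |CA|² = 0.0217771 m²;  d cosθ + r = +0.14663 m.
|ω_lever| = |0.0532·21.36·+0.14663| / 0.0217771 = 7.6523 rad/s.

7.65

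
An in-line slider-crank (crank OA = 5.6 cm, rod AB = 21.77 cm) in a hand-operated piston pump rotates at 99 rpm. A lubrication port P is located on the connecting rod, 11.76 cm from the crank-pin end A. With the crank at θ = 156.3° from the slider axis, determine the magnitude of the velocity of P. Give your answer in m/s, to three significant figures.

0.318

ω = 10.37 rad/s.  Crank-pin speed |V_A| = rω = 0.58057 m/s, perpendicular to OA.
Rod angle: sinφ = −(r/L) sinθ ⇒ φ = -5.935°; ω_rod = −rω cosθ/√(L²−r²sin²θ) = +2.4551 rad/s.
V_P = V_A + ω_rod × AP, with AP = 0.1176 m along the rod.
Components: V_Px = −rω sinθ − a·ω_rod·sinφ = -0.20351 m/s;  V_Py = rω cosθ + a·ω_rod·cosφ = -0.24443 m/s.
|V_P| = √(V_Px² + V_Py²) = 0.31806 m/s.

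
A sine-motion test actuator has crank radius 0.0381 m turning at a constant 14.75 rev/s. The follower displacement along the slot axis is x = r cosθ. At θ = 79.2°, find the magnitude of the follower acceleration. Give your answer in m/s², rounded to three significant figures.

ω = 92.68 rad/s (from 14.75 rev/s).
x = r cosθ ⇒ ẍ = −rω² cosθ (ω constant).
|a| = rω²|cosθ| = 0.0381·(92.68)²·|cos 79.2°| = 61.319 m/s².

61.3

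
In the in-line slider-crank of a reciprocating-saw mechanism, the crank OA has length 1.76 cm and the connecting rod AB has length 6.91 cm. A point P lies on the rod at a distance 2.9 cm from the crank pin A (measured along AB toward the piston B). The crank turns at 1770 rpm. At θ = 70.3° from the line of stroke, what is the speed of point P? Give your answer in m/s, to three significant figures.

ω = 185.4 rad/s.  Crank-pin speed |V_A| = rω = 3.2622 m/s, perpendicular to OA.
Rod angle: sinφ = −(r/L) sinθ ⇒ φ = -13.874°; ω_rod = −rω cosθ/√(L²−r²sin²θ) = -16.393 rad/s.
V_P = V_A + ω_rod × AP, with AP = 0.029 m along the rod.
Components: V_Px = −rω sinθ − a·ω_rod·sinφ = -3.1853 m/s;  V_Py = rω cosθ + a·ω_rod·cosφ = +0.63817 m/s.
|V_P| = √(V_Px² + V_Py²) = 3.2486 m/s.

3.25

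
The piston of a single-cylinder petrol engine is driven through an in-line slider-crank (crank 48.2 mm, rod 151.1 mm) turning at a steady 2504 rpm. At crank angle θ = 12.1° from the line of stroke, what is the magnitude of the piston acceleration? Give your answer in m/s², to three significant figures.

4210

ω = 2π·2504/60 = 262.2 rad/s
x(θ) = r cosθ + √(L² − r² sin²θ); with ω constant, a = ω²·d²x/dθ².
d²x/dθ² = −r cosθ − r²(cos2θ)/√u − r⁴ sin²2θ/(4u^{3/2}),  u = L² − r² sin²θ = 0.0227291 m².
Substituting r = 0.0482 m, L = 0.1511 m, θ = 12.1°: d²x/dθ² = -0.061251 m.
a = ω²·d²x/dθ² = (262.2)²·(-0.061251) = -4211.5 m/s²;  |a| = 4211.5 m/s².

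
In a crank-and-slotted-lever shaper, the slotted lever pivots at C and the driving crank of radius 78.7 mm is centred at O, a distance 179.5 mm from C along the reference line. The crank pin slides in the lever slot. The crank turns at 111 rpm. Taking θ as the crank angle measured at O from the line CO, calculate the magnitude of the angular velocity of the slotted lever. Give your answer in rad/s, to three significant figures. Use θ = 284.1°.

ω = 11.62 rad/s (from 111 rpm).
Crank pin A relative to C: A = (d + r cosθ, r sinθ); lever angle φ = atan2(r sinθ, d + r cosθ).
Differentiating tanφ: φ̇ = rω(d cosθ + r)/(d² + r² + 2dr cosθ).
d² + r² + 2dr cosθ = |CA|² = 0.0452969 m²;  d cosθ + r = +0.12243 m.
|ω_lever| = |0.0787·11.62·+0.12243| / 0.0452969 = 2.4725 rad/s.

2.47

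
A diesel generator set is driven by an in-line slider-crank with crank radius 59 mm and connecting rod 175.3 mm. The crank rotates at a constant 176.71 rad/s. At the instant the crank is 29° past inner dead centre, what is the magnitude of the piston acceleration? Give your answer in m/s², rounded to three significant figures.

ω = 176.7 rad/s
x(θ) = r cosθ + √(L² − r² sin²θ); with ω constant, a = ω²·d²x/dθ².
d²x/dθ² = −r cosθ − r²(cos2θ)/√u − r⁴ sin²2θ/(4u^{3/2}),  u = L² − r² sin²θ = 0.0299119 m².
Substituting r = 0.059 m, L = 0.1753 m, θ = 29°: d²x/dθ² = -0.062689 m.
a = ω²·d²x/dθ² = (176.7)²·(-0.062689) = -1957.6 m/s²;  |a| = 1957.6 m/s².

1960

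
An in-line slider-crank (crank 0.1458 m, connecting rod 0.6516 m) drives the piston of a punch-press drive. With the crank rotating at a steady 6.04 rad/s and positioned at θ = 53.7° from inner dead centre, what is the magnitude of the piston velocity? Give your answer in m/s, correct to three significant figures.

0.805

ω = 6.04 rad/s
For an in-line slider-crank, x = r cosθ + √(L² − r² sin²θ), so v = −rω sinθ·[1 + r cosθ/√(L² − r² sin²θ)].
With r = 0.1458 m, L = 0.6516 m, θ = 53.7°: √(L² − r² sin²θ) = 0.64092 m.
v = −0.1458·6.04·0.80593·[1 + 0.1458·0.59201/0.64092] = -0.80531 m/s.
|v| = 0.80531 m/s.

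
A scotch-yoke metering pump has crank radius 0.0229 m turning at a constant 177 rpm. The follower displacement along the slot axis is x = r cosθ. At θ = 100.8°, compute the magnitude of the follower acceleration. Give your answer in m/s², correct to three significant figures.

ω = 18.54 rad/s (from 177 rpm).
x = r cosθ ⇒ ẍ = −rω² cosθ (ω constant).
|a| = rω²|cosθ| = 0.0229·(18.54)²·|cos 100.8°| = 1.4742 m/s².

1.47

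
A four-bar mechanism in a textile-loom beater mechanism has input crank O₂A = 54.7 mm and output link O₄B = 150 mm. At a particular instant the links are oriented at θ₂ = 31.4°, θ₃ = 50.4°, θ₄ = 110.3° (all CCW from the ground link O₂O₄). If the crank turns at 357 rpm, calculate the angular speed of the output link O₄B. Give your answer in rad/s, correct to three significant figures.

5.13

ω₂ = 37.38 rad/s (from 357 rpm).
Differentiating the loop-closure r₂e^{iθ₂}+r₃e^{iθ₃}=r₁+r₄e^{iθ₄} gives r₂ω₂e^{iθ₂}+r₃ω₃e^{iθ₃}=r₄ω₄e^{iθ₄}.
Eliminating the other unknown: ω₄ = r₂ω₂ sin(θ₂−θ₃) / [r₄ sin(θ₄−θ₃)].
Numerator sine = -0.32557; denominator sine = +0.86515.
Result = 0.0547·37.38·(-0.32557) / (0.15·(+0.86515)) = -5.1303 rad/s; magnitude 5.1303 rad/s.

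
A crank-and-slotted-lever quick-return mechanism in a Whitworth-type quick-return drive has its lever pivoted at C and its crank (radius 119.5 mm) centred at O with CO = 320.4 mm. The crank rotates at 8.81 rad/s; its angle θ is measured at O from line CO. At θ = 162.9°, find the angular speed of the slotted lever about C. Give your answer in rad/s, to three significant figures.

ω = 8.81 rad/s
Crank pin A relative to C: A = (d + r cosθ, r sinθ); lever angle φ = atan2(r sinθ, d + r cosθ).
Differentiating tanφ: φ̇ = rω(d cosθ + r)/(d² + r² + 2dr cosθ).
d² + r² + 2dr cosθ = |CA|² = 0.043746 m²;  d cosθ + r = -0.18674 m.
|ω_lever| = |0.1195·8.81·-0.18674| / 0.043746 = 4.494 rad/s.

4.49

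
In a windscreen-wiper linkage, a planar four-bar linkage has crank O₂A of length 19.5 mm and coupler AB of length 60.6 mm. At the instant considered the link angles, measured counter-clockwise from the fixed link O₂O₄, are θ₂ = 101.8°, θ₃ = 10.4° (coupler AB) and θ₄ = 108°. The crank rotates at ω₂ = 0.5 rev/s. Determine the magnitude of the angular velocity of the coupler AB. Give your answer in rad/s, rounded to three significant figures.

0.110

ω₂ = 3.142 rad/s (from 0.5 rev/s).
Differentiating the loop-closure r₂e^{iθ₂}+r₃e^{iθ₃}=r₁+r₄e^{iθ₄} gives r₂ω₂e^{iθ₂}+r₃ω₃e^{iθ₃}=r₄ω₄e^{iθ₄}.
Eliminating the other unknown: ω₃ = r₂ω₂ sin(θ₄−θ₂) / [r₃ sin(θ₃−θ₄)].
Numerator sine = +0.10800; denominator sine = -0.99122.
Result = 0.0195·3.142·(+0.10800) / (0.0606·(-0.99122)) = -0.11015 rad/s; magnitude 0.11015 rad/s.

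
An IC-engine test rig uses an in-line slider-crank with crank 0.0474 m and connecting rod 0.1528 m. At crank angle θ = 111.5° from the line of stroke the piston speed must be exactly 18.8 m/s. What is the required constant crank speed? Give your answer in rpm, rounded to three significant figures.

4620

For an in-line slider-crank, |v_piston| = rω|sinθ|·[1 + r cosθ/√(L² − r² sin²θ)].
With r = 0.0474 m, L = 0.1528 m, θ = 111.5°: the bracketed kinematic factor |dx/dθ| = 0.038865 m.
ω = v/|dx/dθ| = 18.8/0.038865 = 483.73 rad/s.
N = 60ω/(2π) = 4619.3 rpm.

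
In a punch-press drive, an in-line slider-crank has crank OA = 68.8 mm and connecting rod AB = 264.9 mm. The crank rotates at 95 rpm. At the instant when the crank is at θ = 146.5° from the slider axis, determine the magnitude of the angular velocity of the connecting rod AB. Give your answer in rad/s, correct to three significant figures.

2.18

ω = 9.948 rad/s (converted from 95 rpm).
The rod makes angle φ with the slider axis where L sinφ = r sinθ; differentiating, L cosφ·φ̇ = r ω cosθ.
L cosφ = √(L² − r² sin²θ) = 0.26216 m.
|ω_rod| = r ω |cosθ| / √(L² − r² sin²θ) = 0.0688·9.948·0.83389/0.26216 = 2.1771 rad/s.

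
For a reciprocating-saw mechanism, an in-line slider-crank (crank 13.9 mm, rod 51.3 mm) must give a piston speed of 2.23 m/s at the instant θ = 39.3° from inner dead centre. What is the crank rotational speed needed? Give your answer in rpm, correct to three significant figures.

1990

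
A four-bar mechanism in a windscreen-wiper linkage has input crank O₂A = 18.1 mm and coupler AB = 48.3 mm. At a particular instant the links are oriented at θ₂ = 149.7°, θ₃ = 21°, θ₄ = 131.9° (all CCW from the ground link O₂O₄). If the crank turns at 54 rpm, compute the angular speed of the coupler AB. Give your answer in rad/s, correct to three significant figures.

0.693

ω₂ = 5.655 rad/s (from 54 rpm).
Differentiating the loop-closure r₂e^{iθ₂}+r₃e^{iθ₃}=r₁+r₄e^{iθ₄} gives r₂ω₂e^{iθ₂}+r₃ω₃e^{iθ₃}=r₄ω₄e^{iθ₄}.
Eliminating the other unknown: ω₃ = r₂ω₂ sin(θ₄−θ₂) / [r₃ sin(θ₃−θ₄)].
Numerator sine = -0.30570; denominator sine = -0.93420.
Result = 0.0181·5.655·(-0.30570) / (0.0483·(-0.93420)) = +0.69343 rad/s; magnitude 0.69343 rad/s.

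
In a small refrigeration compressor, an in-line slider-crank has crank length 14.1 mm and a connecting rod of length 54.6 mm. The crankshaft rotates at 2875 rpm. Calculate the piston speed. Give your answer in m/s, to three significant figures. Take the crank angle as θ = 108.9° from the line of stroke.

3.67

ω = 2π·2875/60 = 301.1 rad/s
For an in-line slider-crank, x = r cosθ + √(L² − r² sin²θ), so v = −rω sinθ·[1 + r cosθ/√(L² − r² sin²θ)].
With r = 0.0141 m, L = 0.0546 m, θ = 108.9°: √(L² − r² sin²θ) = 0.052945 m.
v = −0.0141·301.1·0.94609·[1 + 0.0141·-0.32392/0.052945] = -3.6698 m/s.
|v| = 3.6698 m/s.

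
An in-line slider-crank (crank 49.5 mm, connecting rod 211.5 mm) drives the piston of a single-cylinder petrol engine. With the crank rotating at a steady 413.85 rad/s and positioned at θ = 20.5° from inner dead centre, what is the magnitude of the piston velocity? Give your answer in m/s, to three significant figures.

8.75

ω = 413.9 rad/s
For an in-line slider-crank, x = r cosθ + √(L² − r² sin²θ), so v = −rω sinθ·[1 + r cosθ/√(L² − r² sin²θ)].
With r = 0.0495 m, L = 0.2115 m, θ = 20.5°: √(L² − r² sin²θ) = 0.21079 m.
v = −0.0495·413.9·0.35021·[1 + 0.0495·0.93667/0.21079] = -8.7522 m/s.
|v| = 8.7522 m/s.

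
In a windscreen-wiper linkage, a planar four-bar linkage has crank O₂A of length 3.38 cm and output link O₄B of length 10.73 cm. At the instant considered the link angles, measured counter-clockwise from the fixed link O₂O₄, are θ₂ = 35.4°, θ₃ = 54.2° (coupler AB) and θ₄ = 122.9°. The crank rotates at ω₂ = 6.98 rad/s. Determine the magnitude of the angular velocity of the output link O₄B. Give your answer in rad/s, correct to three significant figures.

0.761

ω₂ = 6.98 rad/s
Differentiating the loop-closure r₂e^{iθ₂}+r₃e^{iθ₃}=r₁+r₄e^{iθ₄} gives r₂ω₂e^{iθ₂}+r₃ω₃e^{iθ₃}=r₄ω₄e^{iθ₄}.
Eliminating the other unknown: ω₄ = r₂ω₂ sin(θ₂−θ₃) / [r₄ sin(θ₄−θ₃)].
Numerator sine = -0.32227; denominator sine = +0.93169.
Result = 0.0338·6.98·(-0.32227) / (0.1073·(+0.93169)) = -0.76053 rad/s; magnitude 0.76053 rad/s.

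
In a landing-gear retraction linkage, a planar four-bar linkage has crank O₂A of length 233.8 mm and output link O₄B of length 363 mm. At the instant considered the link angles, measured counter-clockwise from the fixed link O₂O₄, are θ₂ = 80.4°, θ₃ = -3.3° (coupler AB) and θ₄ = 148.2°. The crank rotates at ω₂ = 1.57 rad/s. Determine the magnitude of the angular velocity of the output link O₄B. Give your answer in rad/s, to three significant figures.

2.11

ω₂ = 1.57 rad/s
Differentiating the loop-closure r₂e^{iθ₂}+r₃e^{iθ₃}=r₁+r₄e^{iθ₄} gives r₂ω₂e^{iθ₂}+r₃ω₃e^{iθ₃}=r₄ω₄e^{iθ₄}.
Eliminating the other unknown: ω₄ = r₂ω₂ sin(θ₂−θ₃) / [r₄ sin(θ₄−θ₃)].
Numerator sine = +0.99396; denominator sine = +0.47716.
Result = 0.2338·1.57·(+0.99396) / (0.363·(+0.47716)) = +2.1064 rad/s; magnitude 2.1064 rad/s.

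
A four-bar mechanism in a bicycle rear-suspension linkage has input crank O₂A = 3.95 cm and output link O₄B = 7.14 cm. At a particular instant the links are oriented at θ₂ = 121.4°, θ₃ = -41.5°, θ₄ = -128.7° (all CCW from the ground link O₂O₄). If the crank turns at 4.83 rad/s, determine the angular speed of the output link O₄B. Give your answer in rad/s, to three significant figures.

0.787

ω₂ = 4.83 rad/s
Differentiating the loop-closure r₂e^{iθ₂}+r₃e^{iθ₃}=r₁+r₄e^{iθ₄} gives r₂ω₂e^{iθ₂}+r₃ω₃e^{iθ₃}=r₄ω₄e^{iθ₄}.
Eliminating the other unknown: ω₄ = r₂ω₂ sin(θ₂−θ₃) / [r₄ sin(θ₄−θ₃)].
Numerator sine = +0.29404; denominator sine = -0.99881.
Result = 0.0395·4.83·(+0.29404) / (0.0714·(-0.99881)) = -0.78663 rad/s; magnitude 0.78663 rad/s.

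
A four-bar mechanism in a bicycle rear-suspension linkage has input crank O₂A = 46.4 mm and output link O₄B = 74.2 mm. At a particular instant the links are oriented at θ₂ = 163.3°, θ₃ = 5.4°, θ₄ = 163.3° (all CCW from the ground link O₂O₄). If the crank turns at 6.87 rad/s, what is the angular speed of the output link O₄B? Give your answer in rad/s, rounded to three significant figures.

ω₂ = 6.87 rad/s
Differentiating the loop-closure r₂e^{iθ₂}+r₃e^{iθ₃}=r₁+r₄e^{iθ₄} gives r₂ω₂e^{iθ₂}+r₃ω₃e^{iθ₃}=r₄ω₄e^{iθ₄}.
Eliminating the other unknown: ω₄ = r₂ω₂ sin(θ₂−θ₃) / [r₄ sin(θ₄−θ₃)].
Numerator sine = +0.37622; denominator sine = +0.37622.
Result = 0.0464·6.87·(+0.37622) / (0.0742·(+0.37622)) = +4.2961 rad/s; magnitude 4.2961 rad/s.

4.30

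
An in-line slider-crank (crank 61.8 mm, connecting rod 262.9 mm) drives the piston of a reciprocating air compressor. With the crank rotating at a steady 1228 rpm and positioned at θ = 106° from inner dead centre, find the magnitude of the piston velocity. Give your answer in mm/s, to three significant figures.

7130

ω = 2π·1228/60 = 128.6 rad/s
For an in-line slider-crank, x = r cosθ + √(L² − r² sin²θ), so v = −rω sinθ·[1 + r cosθ/√(L² − r² sin²θ)].
With r = 0.0618 m, L = 0.2629 m, θ = 106°: √(L² − r² sin²θ) = 0.2561 m.
v = −0.0618·128.6·0.96126·[1 + 0.0618·-0.27564/0.2561] = -7.1312 m/s.
|v| = 7.1312 m/s = 7131.2 mm/s.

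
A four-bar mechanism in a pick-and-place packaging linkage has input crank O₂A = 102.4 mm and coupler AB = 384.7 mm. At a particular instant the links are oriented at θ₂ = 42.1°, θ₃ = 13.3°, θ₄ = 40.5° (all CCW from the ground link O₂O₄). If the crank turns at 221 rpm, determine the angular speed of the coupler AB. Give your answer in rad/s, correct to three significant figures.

0.376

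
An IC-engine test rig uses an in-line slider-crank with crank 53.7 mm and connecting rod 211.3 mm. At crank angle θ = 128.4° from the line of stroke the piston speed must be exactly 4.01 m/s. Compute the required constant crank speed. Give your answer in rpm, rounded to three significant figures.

1080

For an in-line slider-crank, |v_piston| = rω|sinθ|·[1 + r cosθ/√(L² − r² sin²θ)].
With r = 0.0537 m, L = 0.2113 m, θ = 128.4°: the bracketed kinematic factor |dx/dθ| = 0.035305 m.
ω = v/|dx/dθ| = 4.01/0.035305 = 113.58 rad/s.
N = 60ω/(2π) = 1084.6 rpm.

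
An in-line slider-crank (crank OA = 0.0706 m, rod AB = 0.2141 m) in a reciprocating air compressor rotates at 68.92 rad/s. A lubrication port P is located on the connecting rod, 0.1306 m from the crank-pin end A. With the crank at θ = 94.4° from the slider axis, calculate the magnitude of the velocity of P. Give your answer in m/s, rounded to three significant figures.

4.77

ω = 68.92 rad/s.  Crank-pin speed |V_A| = rω = 4.8658 m/s, perpendicular to OA.
Rod angle: sinφ = −(r/L) sinθ ⇒ φ = -19.195°; ω_rod = −rω cosθ/√(L²−r²sin²θ) = +1.8462 rad/s.
V_P = V_A + ω_rod × AP, with AP = 0.1306 m along the rod.
Components: V_Px = −rω sinθ − a·ω_rod·sinφ = -4.7721 m/s;  V_Py = rω cosθ + a·ω_rod·cosφ = -0.14559 m/s.
|V_P| = √(V_Px² + V_Py²) = 4.7744 m/s.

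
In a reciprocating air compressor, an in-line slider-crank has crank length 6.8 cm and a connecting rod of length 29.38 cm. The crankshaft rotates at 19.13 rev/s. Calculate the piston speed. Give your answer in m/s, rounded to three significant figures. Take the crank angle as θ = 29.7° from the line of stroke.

ω = 2π·19.1 = 120.2 rad/s
For an in-line slider-crank, x = r cosθ + √(L² − r² sin²θ), so v = −rω sinθ·[1 + r cosθ/√(L² − r² sin²θ)].
With r = 0.068 m, L = 0.2938 m, θ = 29.7°: √(L² − r² sin²θ) = 0.29186 m.
v = −0.068·120.2·0.49546·[1 + 0.068·0.86863/0.29186] = -4.8691 m/s.
|v| = 4.8691 m/s.

4.87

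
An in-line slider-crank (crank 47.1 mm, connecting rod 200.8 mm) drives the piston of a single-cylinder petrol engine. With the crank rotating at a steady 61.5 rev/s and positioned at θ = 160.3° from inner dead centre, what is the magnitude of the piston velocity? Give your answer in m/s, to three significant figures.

4.78

ω = 2π·61.5 = 386.4 rad/s
For an in-line slider-crank, x = r cosθ + √(L² − r² sin²θ), so v = −rω sinθ·[1 + r cosθ/√(L² − r² sin²θ)].
With r = 0.0471 m, L = 0.2008 m, θ = 160.3°: √(L² − r² sin²θ) = 0.20017 m.
v = −0.0471·386.4·0.33710·[1 + 0.0471·-0.94147/0.20017] = -4.7761 m/s.
|v| = 4.7761 m/s.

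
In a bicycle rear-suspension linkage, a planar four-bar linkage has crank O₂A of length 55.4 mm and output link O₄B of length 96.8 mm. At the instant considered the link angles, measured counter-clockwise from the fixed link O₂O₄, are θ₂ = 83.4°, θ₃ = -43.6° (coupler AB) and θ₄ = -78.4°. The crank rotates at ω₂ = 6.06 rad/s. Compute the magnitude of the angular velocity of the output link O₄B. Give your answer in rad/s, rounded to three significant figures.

4.85

ω₂ = 6.06 rad/s
Differentiating the loop-closure r₂e^{iθ₂}+r₃e^{iθ₃}=r₁+r₄e^{iθ₄} gives r₂ω₂e^{iθ₂}+r₃ω₃e^{iθ₃}=r₄ω₄e^{iθ₄}.
Eliminating the other unknown: ω₄ = r₂ω₂ sin(θ₂−θ₃) / [r₄ sin(θ₄−θ₃)].
Numerator sine = +0.79864; denominator sine = -0.57071.
Result = 0.0554·6.06·(+0.79864) / (0.0968·(-0.57071)) = -4.8533 rad/s; magnitude 4.8533 rad/s.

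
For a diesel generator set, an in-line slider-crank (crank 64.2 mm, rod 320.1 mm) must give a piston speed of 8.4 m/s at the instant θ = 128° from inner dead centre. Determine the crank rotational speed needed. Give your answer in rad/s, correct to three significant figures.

For an in-line slider-crank, |v_piston| = rω|sinθ|·[1 + r cosθ/√(L² − r² sin²θ)].
With r = 0.0642 m, L = 0.3201 m, θ = 128°: the bracketed kinematic factor |dx/dθ| = 0.044264 m.
ω = v/|dx/dθ| = 8.4/0.044264 = 189.77 rad/s.

190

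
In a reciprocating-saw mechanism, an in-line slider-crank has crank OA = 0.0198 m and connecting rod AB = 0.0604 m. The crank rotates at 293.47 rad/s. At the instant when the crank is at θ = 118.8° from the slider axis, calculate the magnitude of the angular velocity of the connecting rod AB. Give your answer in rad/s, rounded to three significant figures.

ω = 293.5 rad/s
The rod makes angle φ with the slider axis where L sinφ = r sinθ; differentiating, L cosφ·φ̇ = r ω cosθ.
L cosφ = √(L² − r² sin²θ) = 0.057854 m.
|ω_rod| = r ω |cosθ| / √(L² − r² sin²θ) = 0.0198·293.5·0.48175/0.057854 = 48.386 rad/s.

48.4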